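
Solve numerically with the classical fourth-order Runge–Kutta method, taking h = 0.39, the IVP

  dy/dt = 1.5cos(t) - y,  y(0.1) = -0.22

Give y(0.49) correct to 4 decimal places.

RK4: k1 = f(t_n, y_n); k2 = f(t_n + h/2, y_n + (h/2)·k1); k3 = f(t_n + h/2, y_n + (h/2)·k2); k4 = f(t_n + h, y_n + h·k3); y_{n+1} = y_n + (h/6)·(k1 + 2k2 + 2k3 + k4).
t=0.100000, y=-0.220000:
  k1 = f(0.100000, -0.220000) = 1.712506
  k2 = f(0.295000, 0.113939) = 1.321264
  k3 = f(0.295000, 0.037647) = 1.397557
  k4 = f(0.490000, 0.325047) = 0.998452
  y ← -0.220000 + (0.39/6)·(k1 + 2k2 + 2k3 + k4) = 0.309659
y(0.49) ≈ 0.3097

0.3097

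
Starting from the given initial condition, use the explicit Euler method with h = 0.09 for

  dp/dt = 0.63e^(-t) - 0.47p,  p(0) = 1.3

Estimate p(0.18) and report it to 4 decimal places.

1.2985

Euler: p_{n+1} = p_n + h·f(t_n, p_n).
t=0.000000, p=1.300000: f=0.019000 → p ← 1.300000 + 0.09·0.019000 = 1.301710
t=0.090000, p=1.301710: f=-0.036027 → p ← 1.301710 + 0.09·(-0.036027) = 1.298468
p(0.18) ≈ 1.2985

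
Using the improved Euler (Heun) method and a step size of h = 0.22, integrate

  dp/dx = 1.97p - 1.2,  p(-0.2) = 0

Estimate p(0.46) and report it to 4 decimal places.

Heun: k1 = f(x_n, p_n); k2 = f(x_n + h, p_n + h·k1); p_{n+1} = p_n + (h/2)·(k1 + k2).
x=-0.200000, p=0.000000:
  k1 = f(-0.200000, 0.000000) = -1.200000
  k2 = f(0.020000, -0.264000) = -1.720080
  p ← 0.000000 + (0.22/2)·(-1.200000 + (-1.720080)) = -0.321209
x=0.020000, p=-0.321209:
  k1 = f(0.020000, -0.321209) = -1.832781
  k2 = f(0.240000, -0.724421) = -2.627109
  p ← -0.321209 + (0.22/2)·(-1.832781 + (-2.627109)) = -0.811797
x=0.240000, p=-0.811797:
  k1 = f(0.240000, -0.811797) = -2.799240
  k2 = f(0.460000, -1.427629) = -4.012430
  p ← -0.811797 + (0.22/2)·(-2.799240 + (-4.012430)) = -1.561080
p(0.46) ≈ -1.5611

-1.5611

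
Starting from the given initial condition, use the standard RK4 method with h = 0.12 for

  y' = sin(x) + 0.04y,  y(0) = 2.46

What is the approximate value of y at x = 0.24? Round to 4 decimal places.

RK4: k1 = f(x_n, y_n); k2 = f(x_n + h/2, y_n + (h/2)·k1); k3 = f(x_n + h/2, y_n + (h/2)·k2); k4 = f(x_n + h, y_n + h·k3); y_{n+1} = y_n + (h/6)·(k1 + 2k2 + 2k3 + k4).
x=0.000000, y=2.460000:
  k1 = f(0.000000, 2.460000) = 0.098400
  k2 = f(0.060000, 2.465904) = 0.158600
  k3 = f(0.060000, 2.469516) = 0.158745
  k4 = f(0.120000, 2.479049) = 0.218874
  y ← 2.460000 + (0.12/6)·(k1 + 2k2 + 2k3 + k4) = 2.479039
x=0.120000, y=2.479039:
  k1 = f(0.120000, 2.479039) = 0.218874
  k2 = f(0.180000, 2.492172) = 0.278716
  k3 = f(0.180000, 2.495762) = 0.278860
  k4 = f(0.240000, 2.512502) = 0.338203
  y ← 2.479039 + (0.12/6)·(k1 + 2k2 + 2k3 + k4) = 2.512484
y(0.24) ≈ 2.5125

2.5125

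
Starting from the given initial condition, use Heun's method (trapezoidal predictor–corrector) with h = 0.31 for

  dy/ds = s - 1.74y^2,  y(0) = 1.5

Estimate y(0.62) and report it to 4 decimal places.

0.7510

Heun: k1 = f(s_n, y_n); k2 = f(s_n + h, y_n + h·k1); y_{n+1} = y_n + (h/2)·(k1 + k2).
s=0.000000, y=1.500000:
  k1 = f(0.000000, 1.500000) = -3.915000
  k2 = f(0.310000, 0.286350) = 0.167326
  y ← 1.500000 + (0.31/2)·(-3.915000 + 0.167326) = 0.919111
s=0.310000, y=0.919111:
  k1 = f(0.310000, 0.919111) = -1.159890
  k2 = f(0.620000, 0.559545) = 0.075223
  y ← 0.919111 + (0.31/2)·(-1.159890 + 0.075223) = 0.750987
y(0.62) ≈ 0.7510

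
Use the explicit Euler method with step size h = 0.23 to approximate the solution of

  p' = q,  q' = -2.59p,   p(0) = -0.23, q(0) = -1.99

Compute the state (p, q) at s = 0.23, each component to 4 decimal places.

-0.6877, -1.8530

Euler on (p,q): p_{n+1} = p_n + h·p', q_{n+1} = q_n + h·q'.
0.000000: (-0.230000, -1.990000); f=(-1.990000, 0.595700) → (-0.687700, -1.852989)
(p(0.23), q(0.23)) ≈ (-0.6877, -1.8530)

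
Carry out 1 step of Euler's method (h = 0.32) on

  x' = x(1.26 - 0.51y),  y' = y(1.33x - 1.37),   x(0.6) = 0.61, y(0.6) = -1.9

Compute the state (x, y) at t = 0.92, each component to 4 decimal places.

Euler on (x,y): x_{n+1} = x_n + h·x', y_{n+1} = y_n + h·y'.
0.600000: (0.610000, -1.900000); f=(1.359690, 1.061530) → (1.045101, -1.560310)
(x(0.92), y(0.92)) ≈ (1.0451, -1.5603)

1.0451, -1.5603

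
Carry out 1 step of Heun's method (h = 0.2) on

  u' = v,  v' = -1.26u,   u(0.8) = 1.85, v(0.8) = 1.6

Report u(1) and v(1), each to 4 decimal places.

Heun on (u,v): k1 = f(s_n, state_n); k2 = f(s_n + h, state_n + h·k1); state_{n+1} = state_n + (h/2)·(k1 + k2).
0.800000: (1.850000, 1.600000)
  k1 = (1.600000, -2.331000)
  predictor → (2.170000, 1.133800)
  k2 = (1.133800, -2.734200)
  → (2.123380, 1.093480)
(u(1), v(1)) ≈ (2.1234, 1.0935)

2.1234, 1.0935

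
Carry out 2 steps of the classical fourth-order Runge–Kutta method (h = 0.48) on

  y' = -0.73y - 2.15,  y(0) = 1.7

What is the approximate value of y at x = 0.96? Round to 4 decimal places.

RK4: k1 = f(x_n, y_n); k2 = f(x_n + h/2, y_n + (h/2)·k1); k3 = f(x_n + h/2, y_n + (h/2)·k2); k4 = f(x_n + h, y_n + h·k3); y_{n+1} = y_n + (h/6)·(k1 + 2k2 + 2k3 + k4).
x=0.000000, y=1.700000:
  k1 = f(0.000000, 1.700000) = -3.391000
  k2 = f(0.240000, 0.886160) = -2.796897
  k3 = f(0.240000, 1.028745) = -2.900984
  k4 = f(0.480000, 0.307528) = -2.374495
  y ← 1.700000 + (0.48/6)·(k1 + 2k2 + 2k3 + k4) = 0.327099
x=0.480000, y=0.327099:
  k1 = f(0.480000, 0.327099) = -2.388783
  k2 = f(0.720000, -0.246208) = -1.970268
  k3 = f(0.720000, -0.145765) = -2.043592
  k4 = f(0.960000, -0.653825) = -1.672708
  y ← 0.327099 + (0.48/6)·(k1 + 2k2 + 2k3 + k4) = -0.640037
y(0.96) ≈ -0.6400

-0.6400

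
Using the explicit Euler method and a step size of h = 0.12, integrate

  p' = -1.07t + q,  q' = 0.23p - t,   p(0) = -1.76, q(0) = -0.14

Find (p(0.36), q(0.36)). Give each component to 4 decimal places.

Euler on (p,q): p_{n+1} = p_n + h·p', q_{n+1} = q_n + h·q'.
0.000000: (-1.760000, -0.140000); f=(-0.140000, -0.404800) → (-1.776800, -0.188576)
0.120000: (-1.776800, -0.188576); f=(-0.316976, -0.528664) → (-1.814837, -0.252016)
0.240000: (-1.814837, -0.252016); f=(-0.508816, -0.657413) → (-1.875895, -0.330905)
(p(0.36), q(0.36)) ≈ (-1.8759, -0.3309)

-1.8759, -0.3309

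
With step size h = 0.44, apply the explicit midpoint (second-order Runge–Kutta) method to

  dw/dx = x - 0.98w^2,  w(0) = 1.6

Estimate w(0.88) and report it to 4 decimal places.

Midpoint: k1 = f(x_n, w_n); k2 = f(x_n + h/2, w_n + (h/2)·k1); w_{n+1} = w_n + h·k2.
x=0.000000, w=1.600000:
  k1 = f(0.000000, 1.600000) = -2.508800
  k2 = f(0.220000, 1.048064) = -0.856469
  w ← 1.600000 + 0.44·(-0.856469) = 1.223153
x=0.440000, w=1.223153:
  k1 = f(0.440000, 1.223153) = -1.026182
  k2 = f(0.660000, 0.997393) = -0.314898
  w ← 1.223153 + 0.44·(-0.314898) = 1.084599
w(0.88) ≈ 1.0846

1.0846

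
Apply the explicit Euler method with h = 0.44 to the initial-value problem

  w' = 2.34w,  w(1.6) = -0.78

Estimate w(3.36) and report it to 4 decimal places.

Euler: w_{n+1} = w_n + h·f(t_n, w_n).
t=1.600000, w=-0.780000: f=-1.825200 → w ← -0.780000 + 0.44·(-1.825200) = -1.583088
t=2.040000, w=-1.583088: f=-3.704426 → w ← -1.583088 + 0.44·(-3.704426) = -3.213035
t=2.480000, w=-3.213035: f=-7.518503 → w ← -3.213035 + 0.44·(-7.518503) = -6.521177
t=2.920000, w=-6.521177: f=-15.259553 → w ← -6.521177 + 0.44·(-15.259553) = -13.235380
w(3.36) ≈ -13.2354

-13.2354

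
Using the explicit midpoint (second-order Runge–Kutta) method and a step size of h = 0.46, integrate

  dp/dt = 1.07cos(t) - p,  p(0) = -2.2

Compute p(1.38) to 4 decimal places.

Midpoint: k1 = f(t_n, p_n); k2 = f(t_n + h/2, p_n + (h/2)·k1); p_{n+1} = p_n + h·k2.
t=0.000000, p=-2.200000:
  k1 = f(0.000000, -2.200000) = 3.270000
  k2 = f(0.230000, -1.447900) = 2.489723
  p ← -2.200000 + 0.46·2.489723 = -1.054727
t=0.460000, p=-1.054727:
  k1 = f(0.460000, -1.054727) = 2.013504
  k2 = f(0.690000, -0.591622) = 1.416855
  p ← -1.054727 + 0.46·1.416855 = -0.402974
t=0.920000, p=-0.402974:
  k1 = f(0.920000, -0.402974) = 1.051202
  k2 = f(1.150000, -0.161198) = 0.598279
  p ← -0.402974 + 0.46·0.598279 = -0.127766
p(1.38) ≈ -0.1278

-0.1278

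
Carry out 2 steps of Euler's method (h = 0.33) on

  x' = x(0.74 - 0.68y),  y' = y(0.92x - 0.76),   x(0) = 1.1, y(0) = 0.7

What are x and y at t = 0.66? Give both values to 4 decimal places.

Euler on (x,y): x_{n+1} = x_n + h·x', y_{n+1} = y_n + h·y'.
0.000000: (1.100000, 0.700000); f=(0.290400, 0.176400) → (1.195832, 0.758212)
0.330000: (1.195832, 0.758212); f=(0.268364, 0.257918) → (1.284392, 0.843325)
(x(0.66), y(0.66)) ≈ (1.2844, 0.8433)

1.2844, 0.8433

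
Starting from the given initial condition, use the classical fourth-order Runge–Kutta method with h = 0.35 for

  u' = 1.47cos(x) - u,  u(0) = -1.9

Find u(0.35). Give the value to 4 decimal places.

RK4: k1 = f(x_n, u_n); k2 = f(x_n + h/2, u_n + (h/2)·k1); k3 = f(x_n + h/2, u_n + (h/2)·k2); k4 = f(x_n + h, u_n + h·k3); u_{n+1} = u_n + (h/6)·(k1 + 2k2 + 2k3 + k4).
x=0.000000, u=-1.900000:
  k1 = f(0.000000, -1.900000) = 3.370000
  k2 = f(0.175000, -1.310250) = 2.757798
  k3 = f(0.175000, -1.417385) = 2.864933
  k4 = f(0.350000, -0.897273) = 2.278151
  u ← -1.900000 + (0.35/6)·(k1 + 2k2 + 2k3 + k4) = -0.914539
u(0.35) ≈ -0.9145

-0.9145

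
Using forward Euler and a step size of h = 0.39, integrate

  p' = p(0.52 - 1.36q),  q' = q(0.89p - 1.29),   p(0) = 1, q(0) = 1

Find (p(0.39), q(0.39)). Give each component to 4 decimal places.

Euler on (p,q): p_{n+1} = p_n + h·p', q_{n+1} = q_n + h·q'.
0.000000: (1.000000, 1.000000); f=(-0.840000, -0.400000) → (0.672400, 0.844000)
(p(0.39), q(0.39)) ≈ (0.6724, 0.8440)

0.6724, 0.8440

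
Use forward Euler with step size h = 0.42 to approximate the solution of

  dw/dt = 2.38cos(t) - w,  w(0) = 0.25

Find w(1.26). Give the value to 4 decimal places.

Euler: w_{n+1} = w_n + h·f(t_n, w_n).
t=0.000000, w=0.250000: f=2.130000 → w ← 0.250000 + 0.42·2.130000 = 1.144600
t=0.420000, w=1.144600: f=1.028552 → w ← 1.144600 + 0.42·1.028552 = 1.576592
t=0.840000, w=1.576592: f=0.011970 → w ← 1.576592 + 0.42·0.011970 = 1.581619
w(1.26) ≈ 1.5816

1.5816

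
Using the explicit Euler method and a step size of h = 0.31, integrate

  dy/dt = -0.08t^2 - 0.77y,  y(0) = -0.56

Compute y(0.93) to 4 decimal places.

-0.2584

Euler: y_{n+1} = y_n + h·f(t_n, y_n).
t=0.000000, y=-0.560000: f=0.431200 → y ← -0.560000 + 0.31·0.431200 = -0.426328
t=0.310000, y=-0.426328: f=0.320585 → y ← -0.426328 + 0.31·0.320585 = -0.326947
t=0.620000, y=-0.326947: f=0.220997 → y ← -0.326947 + 0.31·0.220997 = -0.258438
y(0.93) ≈ -0.2584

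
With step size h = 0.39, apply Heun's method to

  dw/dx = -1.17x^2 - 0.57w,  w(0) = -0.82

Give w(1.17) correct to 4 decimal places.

-0.9993

Heun: k1 = f(x_n, w_n); k2 = f(x_n + h, w_n + h·k1); w_{n+1} = w_n + (h/2)·(k1 + k2).
x=0.000000, w=-0.820000:
  k1 = f(0.000000, -0.820000) = 0.467400
  k2 = f(0.390000, -0.637714) = 0.185540
  w ← -0.820000 + (0.39/2)·(0.467400 + 0.185540) = -0.692677
x=0.390000, w=-0.692677:
  k1 = f(0.390000, -0.692677) = 0.216869
  k2 = f(0.780000, -0.608098) = -0.365212
  w ← -0.692677 + (0.39/2)·(0.216869 + (-0.365212)) = -0.721604
x=0.780000, w=-0.721604:
  k1 = f(0.780000, -0.721604) = -0.300514
  k2 = f(1.170000, -0.838804) = -1.123495
  w ← -0.721604 + (0.39/2)·(-0.300514 + (-1.123495)) = -0.999285
w(1.17) ≈ -0.9993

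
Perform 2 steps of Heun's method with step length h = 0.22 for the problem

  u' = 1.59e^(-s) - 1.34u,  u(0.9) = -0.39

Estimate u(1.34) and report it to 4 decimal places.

Heun: k1 = f(s_n, u_n); k2 = f(s_n + h, u_n + h·k1); u_{n+1} = u_n + (h/2)·(k1 + k2).
s=0.900000, u=-0.390000:
  k1 = f(0.900000, -0.390000) = 1.169046
  k2 = f(1.120000, -0.132810) = 0.696750
  u ← -0.390000 + (0.22/2)·(1.169046 + 0.696750) = -0.184762
s=1.120000, u=-0.184762:
  k1 = f(1.120000, -0.184762) = 0.766367
  k2 = f(1.340000, -0.016162) = 0.437991
  u ← -0.184762 + (0.22/2)·(0.766367 + 0.437991) = -0.052283
u(1.34) ≈ -0.0523

-0.0523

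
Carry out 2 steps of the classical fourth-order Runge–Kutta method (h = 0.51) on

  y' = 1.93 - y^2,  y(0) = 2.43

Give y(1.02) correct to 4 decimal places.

RK4: k1 = f(s_n, y_n); k2 = f(s_n + h/2, y_n + (h/2)·k1); k3 = f(s_n + h/2, y_n + (h/2)·k2); k4 = f(s_n + h, y_n + h·k3); y_{n+1} = y_n + (h/6)·(k1 + 2k2 + 2k3 + k4).
s=0.000000, y=2.430000:
  k1 = f(0.000000, 2.430000) = -3.974900
  k2 = f(0.255000, 1.416400) = -0.076190
  k3 = f(0.255000, 2.410571) = -3.880855
  k4 = f(0.510000, 0.450764) = 1.726812
  y ← 2.430000 + (0.51/6)·(k1 + 2k2 + 2k3 + k4) = 1.566215
s=0.510000, y=1.566215:
  k1 = f(0.510000, 1.566215) = -0.523029
  k2 = f(0.765000, 1.432842) = -0.123038
  k3 = f(0.765000, 1.534840) = -0.425735
  k4 = f(1.020000, 1.349090) = 0.109956
  y ← 1.566215 + (0.51/6)·(k1 + 2k2 + 2k3 + k4) = 1.437812
y(1.02) ≈ 1.4378

1.4378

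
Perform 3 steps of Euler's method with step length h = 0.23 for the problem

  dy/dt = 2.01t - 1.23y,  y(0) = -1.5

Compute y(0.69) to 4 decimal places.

-0.2642

Euler: y_{n+1} = y_n + h·f(t_n, y_n).
t=0.000000, y=-1.500000: f=1.845000 → y ← -1.500000 + 0.23·1.845000 = -1.075650
t=0.230000, y=-1.075650: f=1.785349 → y ← -1.075650 + 0.23·1.785349 = -0.665020
t=0.460000, y=-0.665020: f=1.742574 → y ← -0.665020 + 0.23·1.742574 = -0.264228
y(0.69) ≈ -0.2642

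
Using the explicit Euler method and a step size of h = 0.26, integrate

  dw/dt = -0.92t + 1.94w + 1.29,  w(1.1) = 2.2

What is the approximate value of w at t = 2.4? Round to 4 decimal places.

16.8909

Euler: w_{n+1} = w_n + h·f(t_n, w_n).
t=1.100000, w=2.200000: f=4.546000 → w ← 2.200000 + 0.26·4.546000 = 3.381960
t=1.360000, w=3.381960: f=6.599802 → w ← 3.381960 + 0.26·6.599802 = 5.097909
t=1.620000, w=5.097909: f=9.689543 → w ← 5.097909 + 0.26·9.689543 = 7.617190
t=1.880000, w=7.617190: f=14.337748 → w ← 7.617190 + 0.26·14.337748 = 11.345004
t=2.140000, w=11.345004: f=21.330508 → w ← 11.345004 + 0.26·21.330508 = 16.890936
w(2.4) ≈ 16.8909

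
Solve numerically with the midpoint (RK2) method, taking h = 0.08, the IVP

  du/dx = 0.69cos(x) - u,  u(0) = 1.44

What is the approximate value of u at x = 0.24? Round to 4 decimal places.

Midpoint: k1 = f(x_n, u_n); k2 = f(x_n + h/2, u_n + (h/2)·k1); u_{n+1} = u_n + h·k2.
x=0.000000, u=1.440000:
  k1 = f(0.000000, 1.440000) = -0.750000
  k2 = f(0.040000, 1.410000) = -0.720552
  u ← 1.440000 + 0.08·(-0.720552) = 1.382356
x=0.080000, u=1.382356:
  k1 = f(0.080000, 1.382356) = -0.694563
  k2 = f(0.120000, 1.354573) = -0.669535
  u ← 1.382356 + 0.08·(-0.669535) = 1.328793
x=0.160000, u=1.328793:
  k1 = f(0.160000, 1.328793) = -0.647606
  k2 = f(0.200000, 1.302889) = -0.626643
  u ← 1.328793 + 0.08·(-0.626643) = 1.278662
u(0.24) ≈ 1.2787

1.2787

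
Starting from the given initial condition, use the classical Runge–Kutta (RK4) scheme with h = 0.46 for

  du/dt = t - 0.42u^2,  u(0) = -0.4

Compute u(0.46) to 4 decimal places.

RK4: k1 = f(t_n, u_n); k2 = f(t_n + h/2, u_n + (h/2)·k1); k3 = f(t_n + h/2, u_n + (h/2)·k2); k4 = f(t_n + h, u_n + h·k3); u_{n+1} = u_n + (h/6)·(k1 + 2k2 + 2k3 + k4).
t=0.000000, u=-0.400000:
  k1 = f(0.000000, -0.400000) = -0.067200
  k2 = f(0.230000, -0.415456) = 0.157506
  k3 = f(0.230000, -0.363774) = 0.174421
  k4 = f(0.460000, -0.319766) = 0.417055
  u ← -0.400000 + (0.46/6)·(k1 + 2k2 + 2k3 + k4) = -0.322282
u(0.46) ≈ -0.3223

-0.3223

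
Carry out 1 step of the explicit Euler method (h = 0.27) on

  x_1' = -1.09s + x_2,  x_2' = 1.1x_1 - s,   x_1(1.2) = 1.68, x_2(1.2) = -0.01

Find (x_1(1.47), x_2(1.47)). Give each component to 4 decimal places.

Euler on (x_1,x_2): x_1_{n+1} = x_1_n + h·x_1', x_2_{n+1} = x_2_n + h·x_2'.
1.200000: (1.680000, -0.010000); f=(-1.318000, 0.648000) → (1.324140, 0.164960)
(x_1(1.47), x_2(1.47)) ≈ (1.3241, 0.1650)

1.3241, 0.1650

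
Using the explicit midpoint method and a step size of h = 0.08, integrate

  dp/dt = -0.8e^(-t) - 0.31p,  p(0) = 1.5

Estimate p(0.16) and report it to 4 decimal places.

Midpoint: k1 = f(t_n, p_n); k2 = f(t_n + h/2, p_n + (h/2)·k1); p_{n+1} = p_n + h·k2.
t=0.000000, p=1.500000:
  k1 = f(0.000000, 1.500000) = -1.265000
  k2 = f(0.040000, 1.449400) = -1.217946
  p ← 1.500000 + 0.08·(-1.217946) = 1.402564
t=0.080000, p=1.402564:
  k1 = f(0.080000, 1.402564) = -1.173288
  k2 = f(0.120000, 1.355633) = -1.129783
  p ← 1.402564 + 0.08·(-1.129783) = 1.312182
p(0.16) ≈ 1.3122

1.3122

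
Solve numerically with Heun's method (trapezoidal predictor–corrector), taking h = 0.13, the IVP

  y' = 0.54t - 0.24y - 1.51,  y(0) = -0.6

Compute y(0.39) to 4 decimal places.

-1.0685

Heun: k1 = f(t_n, y_n); k2 = f(t_n + h, y_n + h·k1); y_{n+1} = y_n + (h/2)·(k1 + k2).
t=0.000000, y=-0.600000:
  k1 = f(0.000000, -0.600000) = -1.366000
  k2 = f(0.130000, -0.777580) = -1.253181
  y ← -0.600000 + (0.13/2)·(-1.366000 + (-1.253181)) = -0.770247
t=0.130000, y=-0.770247:
  k1 = f(0.130000, -0.770247) = -1.254941
  k2 = f(0.260000, -0.933389) = -1.145587
  y ← -0.770247 + (0.13/2)·(-1.254941 + (-1.145587)) = -0.926281
t=0.260000, y=-0.926281:
  k1 = f(0.260000, -0.926281) = -1.147293
  k2 = f(0.390000, -1.075429) = -1.041297
  y ← -0.926281 + (0.13/2)·(-1.147293 + (-1.041297)) = -1.068539
y(0.39) ≈ -1.0685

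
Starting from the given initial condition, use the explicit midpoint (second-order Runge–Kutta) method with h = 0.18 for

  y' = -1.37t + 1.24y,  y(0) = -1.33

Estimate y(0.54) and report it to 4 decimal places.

Midpoint: k1 = f(t_n, y_n); k2 = f(t_n + h/2, y_n + (h/2)·k1); y_{n+1} = y_n + h·k2.
t=0.000000, y=-1.330000:
  k1 = f(0.000000, -1.330000) = -1.649200
  k2 = f(0.090000, -1.478428) = -1.956551
  y ← -1.330000 + 0.18·(-1.956551) = -1.682179
t=0.180000, y=-1.682179:
  k1 = f(0.180000, -1.682179) = -2.332502
  k2 = f(0.270000, -1.892104) = -2.716109
  y ← -1.682179 + 0.18·(-2.716109) = -2.171079
t=0.360000, y=-2.171079:
  k1 = f(0.360000, -2.171079) = -3.185338
  k2 = f(0.450000, -2.457759) = -3.664121
  y ← -2.171079 + 0.18·(-3.664121) = -2.830621
y(0.54) ≈ -2.8306

-2.8306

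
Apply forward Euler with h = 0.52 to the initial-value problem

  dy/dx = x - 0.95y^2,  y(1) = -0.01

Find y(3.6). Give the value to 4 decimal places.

Euler: y_{n+1} = y_n + h·f(x_n, y_n).
x=1.000000, y=-0.010000: f=0.999905 → y ← -0.010000 + 0.52·0.999905 = 0.509951
x=1.520000, y=0.509951: f=1.272953 → y ← 0.509951 + 0.52·1.272953 = 1.171886
x=2.040000, y=1.171886: f=0.735349 → y ← 1.171886 + 0.52·0.735349 = 1.554267
x=2.560000, y=1.554267: f=0.265040 → y ← 1.554267 + 0.52·0.265040 = 1.692088
x=3.080000, y=1.692088: f=0.359995 → y ← 1.692088 + 0.52·0.359995 = 1.879286
y(3.6) ≈ 1.8793

1.8793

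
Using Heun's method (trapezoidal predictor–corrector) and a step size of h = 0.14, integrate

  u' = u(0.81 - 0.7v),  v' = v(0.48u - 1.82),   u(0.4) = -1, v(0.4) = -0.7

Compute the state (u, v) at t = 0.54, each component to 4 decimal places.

Heun on (u,v): k1 = f(t_n, state_n); k2 = f(t_n + h, state_n + h·k1); state_{n+1} = state_n + (h/2)·(k1 + k2).
0.400000: (-1.000000, -0.700000)
  k1 = (-1.300000, 1.610000)
  predictor → (-1.182000, -0.474600)
  k2 = (-1.350104, 1.133041)
  → (-1.185507, -0.507987)
(u(0.54), v(0.54)) ≈ (-1.1855, -0.5080)

-1.1855, -0.5080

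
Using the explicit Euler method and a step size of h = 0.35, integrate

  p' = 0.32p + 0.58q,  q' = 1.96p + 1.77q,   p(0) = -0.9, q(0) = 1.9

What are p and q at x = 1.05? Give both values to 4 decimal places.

Euler on (p,q): p_{n+1} = p_n + h·p', q_{n+1} = q_n + h·q'.
0.000000: (-0.900000, 1.900000); f=(0.814000, 1.599000) → (-0.615100, 2.459650)
0.350000: (-0.615100, 2.459650); f=(1.229765, 3.147984) → (-0.184682, 3.561445)
0.700000: (-0.184682, 3.561445); f=(2.006540, 5.941780) → (0.517607, 5.641067)
(p(1.05), q(1.05)) ≈ (0.5176, 5.6411)

0.5176, 5.6411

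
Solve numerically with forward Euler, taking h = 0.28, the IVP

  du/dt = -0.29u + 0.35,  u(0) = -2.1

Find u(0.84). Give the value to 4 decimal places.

Euler: u_{n+1} = u_n + h·f(t_n, u_n).
t=0.000000, u=-2.100000: f=0.959000 → u ← -2.100000 + 0.28·0.959000 = -1.831480
t=0.280000, u=-1.831480: f=0.881129 → u ← -1.831480 + 0.28·0.881129 = -1.584764
t=0.560000, u=-1.584764: f=0.809582 → u ← -1.584764 + 0.28·0.809582 = -1.358081
u(0.84) ≈ -1.3581

-1.3581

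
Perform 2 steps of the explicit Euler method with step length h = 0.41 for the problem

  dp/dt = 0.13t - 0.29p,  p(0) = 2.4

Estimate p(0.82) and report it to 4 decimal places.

1.8851

Euler: p_{n+1} = p_n + h·f(t_n, p_n).
t=0.000000, p=2.400000: f=-0.696000 → p ← 2.400000 + 0.41·(-0.696000) = 2.114640
t=0.410000, p=2.114640: f=-0.559946 → p ← 2.114640 + 0.41·(-0.559946) = 1.885062
p(0.82) ≈ 1.8851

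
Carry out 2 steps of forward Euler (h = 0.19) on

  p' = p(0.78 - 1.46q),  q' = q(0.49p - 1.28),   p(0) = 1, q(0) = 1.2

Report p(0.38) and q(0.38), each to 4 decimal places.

0.7055, 0.8493

Euler on (p,q): p_{n+1} = p_n + h·p', q_{n+1} = q_n + h·q'.
0.000000: (1.000000, 1.200000); f=(-0.972000, -0.948000) → (0.815320, 1.019880)
0.190000: (0.815320, 1.019880); f=(-0.578082, -0.897997) → (0.705484, 0.849260)
(p(0.38), q(0.38)) ≈ (0.7055, 0.8493)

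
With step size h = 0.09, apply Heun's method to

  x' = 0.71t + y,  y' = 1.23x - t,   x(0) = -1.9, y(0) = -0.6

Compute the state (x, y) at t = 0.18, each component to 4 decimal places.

-2.0357, -1.0503

Heun on (x,y): k1 = f(t_n, state_n); k2 = f(t_n + h, state_n + h·k1); state_{n+1} = state_n + (h/2)·(k1 + k2).
0.000000: (-1.900000, -0.600000)
  k1 = (-0.600000, -2.337000)
  predictor → (-1.954000, -0.810330)
  k2 = (-0.746430, -2.493420)
  → (-1.960589, -0.817369)
0.090000: (-1.960589, -0.817369)
  k1 = (-0.753469, -2.501525)
  predictor → (-2.028402, -1.042506)
  k2 = (-0.914706, -2.674934)
  → (-2.035657, -1.050310)
(x(0.18), y(0.18)) ≈ (-2.0357, -1.0503)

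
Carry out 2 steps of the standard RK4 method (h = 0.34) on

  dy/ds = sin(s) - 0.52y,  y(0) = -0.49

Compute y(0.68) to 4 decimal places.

RK4: k1 = f(s_n, y_n); k2 = f(s_n + h/2, y_n + (h/2)·k1); k3 = f(s_n + h/2, y_n + (h/2)·k2); k4 = f(s_n + h, y_n + h·k3); y_{n+1} = y_n + (h/6)·(k1 + 2k2 + 2k3 + k4).
s=0.000000, y=-0.490000:
  k1 = f(0.000000, -0.490000) = 0.254800
  k2 = f(0.170000, -0.446684) = 0.401458
  k3 = f(0.170000, -0.421752) = 0.388493
  k4 = f(0.340000, -0.357912) = 0.519601
  y ← -0.490000 + (0.34/6)·(k1 + 2k2 + 2k3 + k4) = -0.356589
s=0.340000, y=-0.356589:
  k1 = f(0.340000, -0.356589) = 0.518914
  k2 = f(0.510000, -0.268374) = 0.627732
  k3 = f(0.510000, -0.249875) = 0.618112
  k4 = f(0.680000, -0.146431) = 0.704937
  y ← -0.356589 + (0.34/6)·(k1 + 2k2 + 2k3 + k4) = -0.146042
y(0.68) ≈ -0.1460

-0.1460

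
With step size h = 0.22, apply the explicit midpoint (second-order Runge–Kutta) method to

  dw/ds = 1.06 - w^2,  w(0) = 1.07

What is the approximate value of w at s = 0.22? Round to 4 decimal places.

Midpoint: k1 = f(s_n, w_n); k2 = f(s_n + h/2, w_n + (h/2)·k1); w_{n+1} = w_n + h·k2.
s=0.000000, w=1.070000:
  k1 = f(0.000000, 1.070000) = -0.084900
  k2 = f(0.110000, 1.060661) = -0.065002
  w ← 1.070000 + 0.22·(-0.065002) = 1.055700
w(0.22) ≈ 1.0557

1.0557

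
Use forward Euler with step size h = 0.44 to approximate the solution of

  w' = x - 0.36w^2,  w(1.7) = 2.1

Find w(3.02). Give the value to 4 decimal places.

Euler: w_{n+1} = w_n + h·f(x_n, w_n).
x=1.700000, w=2.100000: f=0.112400 → w ← 2.100000 + 0.44·0.112400 = 2.149456
x=2.140000, w=2.149456: f=0.476742 → w ← 2.149456 + 0.44·0.476742 = 2.359222
x=2.580000, w=2.359222: f=0.576265 → w ← 2.359222 + 0.44·0.576265 = 2.612779
w(3.02) ≈ 2.6128

2.6128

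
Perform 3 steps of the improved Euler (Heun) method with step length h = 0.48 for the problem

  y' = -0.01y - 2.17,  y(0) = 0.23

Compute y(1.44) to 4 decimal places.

-2.8757

Heun: k1 = f(t_n, y_n); k2 = f(t_n + h, y_n + h·k1); y_{n+1} = y_n + (h/2)·(k1 + k2).
t=0.000000, y=0.230000:
  k1 = f(0.000000, 0.230000) = -2.172300
  k2 = f(0.480000, -0.812704) = -2.161873
  y ← 0.230000 + (0.48/2)·(-2.172300 + (-2.161873)) = -0.810202
t=0.480000, y=-0.810202:
  k1 = f(0.480000, -0.810202) = -2.161898
  k2 = f(0.960000, -1.847913) = -2.151521
  y ← -0.810202 + (0.48/2)·(-2.161898 + (-2.151521)) = -1.845422
t=0.960000, y=-1.845422:
  k1 = f(0.960000, -1.845422) = -2.151546
  k2 = f(1.440000, -2.878164) = -2.141218
  y ← -1.845422 + (0.48/2)·(-2.151546 + (-2.141218)) = -2.875685
y(1.44) ≈ -2.8757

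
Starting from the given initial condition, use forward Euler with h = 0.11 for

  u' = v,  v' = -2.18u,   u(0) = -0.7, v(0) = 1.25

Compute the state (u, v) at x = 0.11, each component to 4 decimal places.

Euler on (u,v): u_{n+1} = u_n + h·u', v_{n+1} = v_n + h·v'.
0.000000: (-0.700000, 1.250000); f=(1.250000, 1.526000) → (-0.562500, 1.417860)
(u(0.11), v(0.11)) ≈ (-0.5625, 1.4179)

-0.5625, 1.4179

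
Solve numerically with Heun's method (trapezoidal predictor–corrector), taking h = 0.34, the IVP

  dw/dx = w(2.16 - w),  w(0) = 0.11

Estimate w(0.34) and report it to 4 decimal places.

0.2110

Heun: k1 = f(x_n, w_n); k2 = f(x_n + h, w_n + h·k1); w_{n+1} = w_n + (h/2)·(k1 + k2).
x=0.000000, w=0.110000:
  k1 = f(0.000000, 0.110000) = 0.225500
  k2 = f(0.340000, 0.186670) = 0.368362
  w ← 0.110000 + (0.34/2)·(0.225500 + 0.368362) = 0.210956
w(0.34) ≈ 0.2110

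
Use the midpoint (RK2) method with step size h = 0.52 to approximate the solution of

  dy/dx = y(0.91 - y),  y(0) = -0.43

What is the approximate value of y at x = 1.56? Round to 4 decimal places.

Midpoint: k1 = f(x_n, y_n); k2 = f(x_n + h/2, y_n + (h/2)·k1); y_{n+1} = y_n + h·k2.
x=0.000000, y=-0.430000:
  k1 = f(0.000000, -0.430000) = -0.576200
  k2 = f(0.260000, -0.579812) = -0.863811
  y ← -0.430000 + 0.52·(-0.863811) = -0.879182
x=0.520000, y=-0.879182:
  k1 = f(0.520000, -0.879182) = -1.573016
  k2 = f(0.780000, -1.288166) = -2.831602
  y ← -0.879182 + 0.52·(-2.831602) = -2.351615
x=1.040000, y=-2.351615:
  k1 = f(1.040000, -2.351615) = -7.670060
  k2 = f(1.300000, -4.345830) = -22.840946
  y ← -2.351615 + 0.52·(-22.840946) = -14.228907
y(1.56) ≈ -14.2289

-14.2289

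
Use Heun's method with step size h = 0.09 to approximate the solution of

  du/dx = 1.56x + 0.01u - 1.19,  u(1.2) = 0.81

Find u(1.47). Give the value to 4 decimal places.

1.0535

Heun: k1 = f(x_n, u_n); k2 = f(x_n + h, u_n + h·k1); u_{n+1} = u_n + (h/2)·(k1 + k2).
x=1.200000, u=0.810000:
  k1 = f(1.200000, 0.810000) = 0.690100
  k2 = f(1.290000, 0.872109) = 0.831121
  u ← 0.810000 + (0.09/2)·(0.690100 + 0.831121) = 0.878455
x=1.290000, u=0.878455:
  k1 = f(1.290000, 0.878455) = 0.831185
  k2 = f(1.380000, 0.953262) = 0.972333
  u ← 0.878455 + (0.09/2)·(0.831185 + 0.972333) = 0.959613
x=1.380000, u=0.959613:
  k1 = f(1.380000, 0.959613) = 0.972396
  k2 = f(1.470000, 1.047129) = 1.113671
  u ← 0.959613 + (0.09/2)·(0.972396 + 1.113671) = 1.053486
u(1.47) ≈ 1.0535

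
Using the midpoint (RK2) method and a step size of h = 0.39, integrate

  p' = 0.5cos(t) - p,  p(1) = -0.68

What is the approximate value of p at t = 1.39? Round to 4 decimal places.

-0.4155

Midpoint: k1 = f(t_n, p_n); k2 = f(t_n + h/2, p_n + (h/2)·k1); p_{n+1} = p_n + h·k2.
t=1.000000, p=-0.680000:
  k1 = f(1.000000, -0.680000) = 0.950151
  k2 = f(1.195000, -0.494721) = 0.678227
  p ← -0.680000 + 0.39·0.678227 = -0.415491
p(1.39) ≈ -0.4155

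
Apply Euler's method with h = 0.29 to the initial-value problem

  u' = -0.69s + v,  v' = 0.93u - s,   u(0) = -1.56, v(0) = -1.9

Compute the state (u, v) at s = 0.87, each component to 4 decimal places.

-3.8206, -3.9089

Euler on (u,v): u_{n+1} = u_n + h·u', v_{n+1} = v_n + h·v'.
0.000000: (-1.560000, -1.900000); f=(-1.900000, -1.450800) → (-2.111000, -2.320732)
0.290000: (-2.111000, -2.320732); f=(-2.520832, -2.253230) → (-2.842041, -2.974169)
0.580000: (-2.842041, -2.974169); f=(-3.374369, -3.223098) → (-3.820608, -3.908867)
(u(0.87), v(0.87)) ≈ (-3.8206, -3.9089)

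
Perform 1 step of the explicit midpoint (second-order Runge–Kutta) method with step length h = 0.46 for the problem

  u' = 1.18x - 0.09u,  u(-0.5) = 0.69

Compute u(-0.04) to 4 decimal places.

0.5211

Midpoint: k1 = f(x_n, u_n); k2 = f(x_n + h/2, u_n + (h/2)·k1); u_{n+1} = u_n + h·k2.
x=-0.500000, u=0.690000:
  k1 = f(-0.500000, 0.690000) = -0.652100
  k2 = f(-0.270000, 0.540017) = -0.367202
  u ← 0.690000 + 0.46·(-0.367202) = 0.521087
u(-0.04) ≈ 0.5211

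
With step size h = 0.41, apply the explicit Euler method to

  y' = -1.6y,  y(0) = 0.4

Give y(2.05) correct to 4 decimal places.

0.0019

Euler: y_{n+1} = y_n + h·f(s_n, y_n).
s=0.000000, y=0.400000: f=-0.640000 → y ← 0.400000 + 0.41·(-0.640000) = 0.137600
s=0.410000, y=0.137600: f=-0.220160 → y ← 0.137600 + 0.41·(-0.220160) = 0.047334
s=0.820000, y=0.047334: f=-0.075735 → y ← 0.047334 + 0.41·(-0.075735) = 0.016283
s=1.230000, y=0.016283: f=-0.026053 → y ← 0.016283 + 0.41·(-0.026053) = 0.005601
s=1.640000, y=0.005601: f=-0.008962 → y ← 0.005601 + 0.41·(-0.008962) = 0.001927
y(2.05) ≈ 0.0019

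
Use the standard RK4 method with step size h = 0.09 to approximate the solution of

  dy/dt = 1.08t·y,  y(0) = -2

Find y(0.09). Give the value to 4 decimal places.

-2.0088

RK4: k1 = f(t_n, y_n); k2 = f(t_n + h/2, y_n + (h/2)·k1); k3 = f(t_n + h/2, y_n + (h/2)·k2); k4 = f(t_n + h, y_n + h·k3); y_{n+1} = y_n + (h/6)·(k1 + 2k2 + 2k3 + k4).
t=0.000000, y=-2.000000:
  k1 = f(0.000000, -2.000000) = 0.000000
  k2 = f(0.045000, -2.000000) = -0.097200
  k3 = f(0.045000, -2.004374) = -0.097413
  k4 = f(0.090000, -2.008767) = -0.195252
  y ← -2.000000 + (0.09/6)·(k1 + 2k2 + 2k3 + k4) = -2.008767
y(0.09) ≈ -2.0088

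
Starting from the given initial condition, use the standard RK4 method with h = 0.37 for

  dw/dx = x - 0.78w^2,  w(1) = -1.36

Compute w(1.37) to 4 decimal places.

RK4: k1 = f(x_n, w_n); k2 = f(x_n + h/2, w_n + (h/2)·k1); k3 = f(x_n + h/2, w_n + (h/2)·k2); k4 = f(x_n + h, w_n + h·k3); w_{n+1} = w_n + (h/6)·(k1 + 2k2 + 2k3 + k4).
x=1.000000, w=-1.360000:
  k1 = f(1.000000, -1.360000) = -0.442688
  k2 = f(1.185000, -1.441897) = -0.436673
  k3 = f(1.185000, -1.440784) = -0.434171
  k4 = f(1.370000, -1.520643) = -0.433637
  w ← -1.360000 + (0.37/6)·(k1 + 2k2 + 2k3 + k4) = -1.521444
w(1.37) ≈ -1.5214

-1.5214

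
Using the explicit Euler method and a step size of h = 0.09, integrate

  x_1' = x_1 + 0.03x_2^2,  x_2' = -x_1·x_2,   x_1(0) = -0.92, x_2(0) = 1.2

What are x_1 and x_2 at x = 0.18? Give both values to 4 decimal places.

-1.0843, 1.4162

Euler on (x_1,x_2): x_1_{n+1} = x_1_n + h·x_1', x_2_{n+1} = x_2_n + h·x_2'.
0.000000: (-0.920000, 1.200000); f=(-0.876800, 1.104000) → (-0.998912, 1.299360)
0.090000: (-0.998912, 1.299360); f=(-0.948262, 1.297946) → (-1.084256, 1.416175)
(x_1(0.18), x_2(0.18)) ≈ (-1.0843, 1.4162)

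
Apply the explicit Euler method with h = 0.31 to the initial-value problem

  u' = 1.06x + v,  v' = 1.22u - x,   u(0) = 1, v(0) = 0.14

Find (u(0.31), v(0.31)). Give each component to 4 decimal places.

1.0434, 0.5182

Euler on (u,v): u_{n+1} = u_n + h·u', v_{n+1} = v_n + h·v'.
0.000000: (1.000000, 0.140000); f=(0.140000, 1.220000) → (1.043400, 0.518200)
(u(0.31), v(0.31)) ≈ (1.0434, 0.5182)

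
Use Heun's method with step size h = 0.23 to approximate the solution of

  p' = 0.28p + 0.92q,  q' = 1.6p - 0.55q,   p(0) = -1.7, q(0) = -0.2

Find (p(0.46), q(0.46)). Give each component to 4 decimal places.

-2.2846, -1.4121

Heun on (p,q): k1 = f(s_n, state_n); k2 = f(s_n + h, state_n + h·k1); state_{n+1} = state_n + (h/2)·(k1 + k2).
0.000000: (-1.700000, -0.200000)
  k1 = (-0.660000, -2.610000)
  predictor → (-1.851800, -0.800300)
  k2 = (-1.254780, -2.522715)
  → (-1.920200, -0.790262)
0.230000: (-1.920200, -0.790262)
  k1 = (-1.264697, -2.637675)
  predictor → (-2.211080, -1.396928)
  k2 = (-1.904276, -2.769418)
  → (-2.284632, -1.412078)
(p(0.46), q(0.46)) ≈ (-2.2846, -1.4121)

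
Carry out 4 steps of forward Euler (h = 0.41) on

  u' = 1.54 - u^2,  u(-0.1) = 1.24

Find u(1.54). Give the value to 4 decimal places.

1.2410

Euler: u_{n+1} = u_n + h·f(s_n, u_n).
s=-0.100000, u=1.240000: f=0.002400 → u ← 1.240000 + 0.41·0.002400 = 1.240984
s=0.310000, u=1.240984: f=-0.000041 → u ← 1.240984 + 0.41·(-0.000041) = 1.240967
s=0.720000, u=1.240967: f=0.000001 → u ← 1.240967 + 0.41·0.000001 = 1.240967
s=1.130000, u=1.240967: f=0.000000 → u ← 1.240967 + 0.41·0.000000 = 1.240967
u(1.54) ≈ 1.2410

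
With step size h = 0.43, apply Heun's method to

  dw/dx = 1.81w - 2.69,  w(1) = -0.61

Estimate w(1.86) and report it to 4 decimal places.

-7.5930

Heun: k1 = f(x_n, w_n); k2 = f(x_n + h, w_n + h·k1); w_{n+1} = w_n + (h/2)·(k1 + k2).
x=1.000000, w=-0.610000:
  k1 = f(1.000000, -0.610000) = -3.794100
  k2 = f(1.430000, -2.241463) = -6.747048
  w ← -0.610000 + (0.43/2)·(-3.794100 + (-6.747048)) = -2.876347
x=1.430000, w=-2.876347:
  k1 = f(1.430000, -2.876347) = -7.896188
  k2 = f(1.860000, -6.271708) = -14.041791
  w ← -2.876347 + (0.43/2)·(-7.896188 + (-14.041791)) = -7.593012
w(1.86) ≈ -7.5930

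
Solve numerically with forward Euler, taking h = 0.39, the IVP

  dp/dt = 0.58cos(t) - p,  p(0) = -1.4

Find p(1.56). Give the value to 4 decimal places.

Euler: p_{n+1} = p_n + h·f(t_n, p_n).
t=0.000000, p=-1.400000: f=1.980000 → p ← -1.400000 + 0.39·1.980000 = -0.627800
t=0.390000, p=-0.627800: f=1.164247 → p ← -0.627800 + 0.39·1.164247 = -0.173744
t=0.780000, p=-0.173744: f=0.586073 → p ← -0.173744 + 0.39·0.586073 = 0.054825
t=1.170000, p=0.054825: f=0.171463 → p ← 0.054825 + 0.39·0.171463 = 0.121696
p(1.56) ≈ 0.1217

0.1217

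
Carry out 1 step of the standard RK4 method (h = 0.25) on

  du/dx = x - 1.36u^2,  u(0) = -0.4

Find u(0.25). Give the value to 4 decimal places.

RK4: k1 = f(x_n, u_n); k2 = f(x_n + h/2, u_n + (h/2)·k1); k3 = f(x_n + h/2, u_n + (h/2)·k2); k4 = f(x_n + h, u_n + h·k3); u_{n+1} = u_n + (h/6)·(k1 + 2k2 + 2k3 + k4).
x=0.000000, u=-0.400000:
  k1 = f(0.000000, -0.400000) = -0.217600
  k2 = f(0.125000, -0.427200) = -0.123200
  k3 = f(0.125000, -0.415400) = -0.109678
  k4 = f(0.250000, -0.427419) = 0.001545
  u ← -0.400000 + (0.25/6)·(k1 + 2k2 + 2k3 + k4) = -0.428409
u(0.25) ≈ -0.4284

-0.4284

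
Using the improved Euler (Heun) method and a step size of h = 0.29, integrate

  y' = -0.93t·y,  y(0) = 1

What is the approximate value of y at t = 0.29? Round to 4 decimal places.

Heun: k1 = f(t_n, y_n); k2 = f(t_n + h, y_n + h·k1); y_{n+1} = y_n + (h/2)·(k1 + k2).
t=0.000000, y=1.000000:
  k1 = f(0.000000, 1.000000) = 0.000000
  k2 = f(0.290000, 1.000000) = -0.269700
  y ← 1.000000 + (0.29/2)·(0.000000 + (-0.269700)) = 0.960893
y(0.29) ≈ 0.9609

0.9609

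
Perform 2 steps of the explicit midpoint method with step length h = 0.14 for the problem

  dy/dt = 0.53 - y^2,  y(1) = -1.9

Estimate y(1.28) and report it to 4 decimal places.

Midpoint: k1 = f(t_n, y_n); k2 = f(t_n + h/2, y_n + (h/2)·k1); y_{n+1} = y_n + h·k2.
t=1.000000, y=-1.900000:
  k1 = f(1.000000, -1.900000) = -3.080000
  k2 = f(1.070000, -2.115600) = -3.945763
  y ← -1.900000 + 0.14·(-3.945763) = -2.452407
t=1.140000, y=-2.452407:
  k1 = f(1.140000, -2.452407) = -5.484299
  k2 = f(1.210000, -2.836308) = -7.514642
  y ← -2.452407 + 0.14·(-7.514642) = -3.504457
y(1.28) ≈ -3.5045

-3.5045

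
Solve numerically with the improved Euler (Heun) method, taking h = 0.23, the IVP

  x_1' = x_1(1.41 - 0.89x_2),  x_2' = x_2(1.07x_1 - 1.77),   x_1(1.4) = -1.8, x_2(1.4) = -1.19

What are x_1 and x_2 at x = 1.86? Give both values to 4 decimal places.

-4.0824, -0.3051

Heun on (x_1,x_2): k1 = f(x_n, state_n); k2 = f(x_n + h, state_n + h·k1); state_{n+1} = state_n + (h/2)·(k1 + k2).
1.400000: (-1.800000, -1.190000)
  k1 = (-4.444380, 4.398240)
  predictor → (-2.822207, -0.178405)
  k2 = (-4.427423, 0.854517)
  → (-2.820257, -0.585933)
1.630000: (-2.820257, -0.585933)
  k1 = (-5.447272, 2.805257)
  predictor → (-4.073130, 0.059276)
  k2 = (-5.528232, -0.363259)
  → (-4.082440, -0.305103)
(x_1(1.86), x_2(1.86)) ≈ (-4.0824, -0.3051)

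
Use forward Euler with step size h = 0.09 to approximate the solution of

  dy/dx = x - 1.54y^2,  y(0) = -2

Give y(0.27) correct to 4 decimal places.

-5.0848

Euler: y_{n+1} = y_n + h·f(x_n, y_n).
x=0.000000, y=-2.000000: f=-6.160000 → y ← -2.000000 + 0.09·(-6.160000) = -2.554400
x=0.090000, y=-2.554400: f=-9.958437 → y ← -2.554400 + 0.09·(-9.958437) = -3.450659
x=0.180000, y=-3.450659: f=-18.156857 → y ← -3.450659 + 0.09·(-18.156857) = -5.084777
y(0.27) ≈ -5.0848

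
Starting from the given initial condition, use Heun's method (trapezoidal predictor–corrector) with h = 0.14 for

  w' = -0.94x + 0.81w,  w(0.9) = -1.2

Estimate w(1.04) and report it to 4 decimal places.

-1.4782

Heun: k1 = f(x_n, w_n); k2 = f(x_n + h, w_n + h·k1); w_{n+1} = w_n + (h/2)·(k1 + k2).
x=0.900000, w=-1.200000:
  k1 = f(0.900000, -1.200000) = -1.818000
  k2 = f(1.040000, -1.454520) = -2.155761
  w ← -1.200000 + (0.14/2)·(-1.818000 + (-2.155761)) = -1.478163
w(1.04) ≈ -1.4782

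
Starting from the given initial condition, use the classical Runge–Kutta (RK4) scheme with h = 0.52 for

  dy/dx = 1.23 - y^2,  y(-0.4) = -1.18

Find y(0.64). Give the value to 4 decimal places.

RK4: k1 = f(x_n, y_n); k2 = f(x_n + h/2, y_n + (h/2)·k1); k3 = f(x_n + h/2, y_n + (h/2)·k2); k4 = f(x_n + h, y_n + h·k3); y_{n+1} = y_n + (h/6)·(k1 + 2k2 + 2k3 + k4).
x=-0.400000, y=-1.180000:
  k1 = f(-0.400000, -1.180000) = -0.162400
  k2 = f(-0.140000, -1.222224) = -0.263832
  k3 = f(-0.140000, -1.248596) = -0.328992
  k4 = f(0.120000, -1.351076) = -0.595407
  y ← -1.180000 + (0.52/6)·(k1 + 2k2 + 2k3 + k4) = -1.348433
x=0.120000, y=-1.348433:
  k1 = f(0.120000, -1.348433) = -0.588271
  k2 = f(0.380000, -1.501383) = -1.024151
  k3 = f(0.380000, -1.614712) = -1.377295
  k4 = f(0.640000, -2.064626) = -3.032681
  y ← -1.348433 + (0.52/6)·(k1 + 2k2 + 2k3 + k4) = -2.078499
y(0.64) ≈ -2.0785

-2.0785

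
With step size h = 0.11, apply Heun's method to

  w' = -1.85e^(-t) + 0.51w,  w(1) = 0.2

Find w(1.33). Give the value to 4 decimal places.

Heun: k1 = f(t_n, w_n); k2 = f(t_n + h, w_n + h·k1); w_{n+1} = w_n + (h/2)·(k1 + k2).
t=1.000000, w=0.200000:
  k1 = f(1.000000, 0.200000) = -0.578577
  k2 = f(1.110000, 0.136357) = -0.540142
  w ← 0.200000 + (0.11/2)·(-0.578577 + (-0.540142)) = 0.138470
t=1.110000, w=0.138470:
  k1 = f(1.110000, 0.138470) = -0.539064
  k2 = f(1.220000, 0.079173) = -0.505797
  w ← 0.138470 + (0.11/2)·(-0.539064 + (-0.505797)) = 0.081003
t=1.220000, w=0.081003:
  k1 = f(1.220000, 0.081003) = -0.504864
  k2 = f(1.330000, 0.025468) = -0.476294
  w ← 0.081003 + (0.11/2)·(-0.504864 + (-0.476294)) = 0.027039
w(1.33) ≈ 0.0270

0.0270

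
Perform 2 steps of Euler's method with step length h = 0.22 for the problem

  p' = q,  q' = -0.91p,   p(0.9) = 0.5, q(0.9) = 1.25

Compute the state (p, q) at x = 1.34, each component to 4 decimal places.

1.0280, 0.9947

Euler on (p,q): p_{n+1} = p_n + h·p', q_{n+1} = q_n + h·q'.
0.900000: (0.500000, 1.250000); f=(1.250000, -0.455000) → (0.775000, 1.149900)
1.120000: (0.775000, 1.149900); f=(1.149900, -0.705250) → (1.027978, 0.994745)
(p(1.34), q(1.34)) ≈ (1.0280, 0.9947)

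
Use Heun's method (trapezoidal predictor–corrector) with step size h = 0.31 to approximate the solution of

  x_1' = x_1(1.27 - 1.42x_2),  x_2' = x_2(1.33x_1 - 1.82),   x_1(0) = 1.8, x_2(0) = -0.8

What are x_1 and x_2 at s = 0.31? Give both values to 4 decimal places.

3.7417, -1.2158

Heun on (x_1,x_2): k1 = f(s_n, state_n); k2 = f(s_n + h, state_n + h·k1); state_{n+1} = state_n + (h/2)·(k1 + k2).
0.000000: (1.800000, -0.800000)
  k1 = (4.330800, -0.459200)
  predictor → (3.142548, -0.942352)
  k2 = (8.196205, -2.223563)
  → (3.741686, -1.215828)
(x_1(0.31), x_2(0.31)) ≈ (3.7417, -1.2158)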